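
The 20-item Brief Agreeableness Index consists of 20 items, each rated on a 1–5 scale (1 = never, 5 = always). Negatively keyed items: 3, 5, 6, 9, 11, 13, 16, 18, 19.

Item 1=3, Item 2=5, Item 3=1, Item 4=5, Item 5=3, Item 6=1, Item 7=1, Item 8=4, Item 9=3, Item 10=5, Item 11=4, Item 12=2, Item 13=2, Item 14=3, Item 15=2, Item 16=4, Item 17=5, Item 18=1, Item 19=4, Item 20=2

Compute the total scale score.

68

Negatively keyed items use 6 − raw:
  item 3: 6 − 1 = 5
  item 5: 6 − 3 = 3
  item 6: 6 − 1 = 5
  item 9: 6 − 3 = 3
  item 11: 6 − 4 = 2
  item 13: 6 − 2 = 4
  item 16: 6 − 4 = 2
  item 18: 6 − 1 = 5
  item 19: 6 − 4 = 2
After reverse-coding: 3, 5, 5, 5, 3, 5, 1, 4, 3, 5, 2, 2, 4, 3, 2, 2, 5, 5, 2, 2
Total = 3 + 5 + 5 + 5 + 3 + 5 + 1 + 4 + 3 + 5 + 2 + 2 + 4 + 3 + 2 + 2 + 5 + 5 + 2 + 2 = 68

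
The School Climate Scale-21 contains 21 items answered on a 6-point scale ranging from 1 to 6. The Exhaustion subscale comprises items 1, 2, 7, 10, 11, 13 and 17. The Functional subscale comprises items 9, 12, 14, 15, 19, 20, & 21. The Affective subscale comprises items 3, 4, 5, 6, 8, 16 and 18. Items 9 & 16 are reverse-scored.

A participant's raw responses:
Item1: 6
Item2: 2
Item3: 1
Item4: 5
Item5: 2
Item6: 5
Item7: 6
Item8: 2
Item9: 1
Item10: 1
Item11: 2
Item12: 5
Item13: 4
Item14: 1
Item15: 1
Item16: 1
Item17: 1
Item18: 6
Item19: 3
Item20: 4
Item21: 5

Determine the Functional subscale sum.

25

Functional items: 9, 12, 14, 15, 19, 20, 21.
Of these, item 9 is reverse-scored; reversed = (1+6) − raw = 7 − raw.
  item 9: 7 − 1 = 6
  item 12: 5
  item 14: 1
  item 15: 1
  item 19: 3
  item 20: 4
  item 21: 5
Sum = 6 + 5 + 1 + 1 + 3 + 4 + 5 = 25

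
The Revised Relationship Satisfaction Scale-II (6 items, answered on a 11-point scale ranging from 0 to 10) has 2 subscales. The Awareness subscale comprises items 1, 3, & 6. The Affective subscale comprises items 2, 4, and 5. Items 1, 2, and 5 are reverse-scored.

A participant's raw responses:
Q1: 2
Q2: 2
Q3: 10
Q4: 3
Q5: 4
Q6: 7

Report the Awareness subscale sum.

Awareness items: 1, 3, 6.
Of these, item 1 is reverse-scored; on a 0–10 scale, reversed = 10 − raw.
  item 1: 10 − 2 = 8
  item 3: 10
  item 6: 7
Sum = 8 + 10 + 7 = 25

25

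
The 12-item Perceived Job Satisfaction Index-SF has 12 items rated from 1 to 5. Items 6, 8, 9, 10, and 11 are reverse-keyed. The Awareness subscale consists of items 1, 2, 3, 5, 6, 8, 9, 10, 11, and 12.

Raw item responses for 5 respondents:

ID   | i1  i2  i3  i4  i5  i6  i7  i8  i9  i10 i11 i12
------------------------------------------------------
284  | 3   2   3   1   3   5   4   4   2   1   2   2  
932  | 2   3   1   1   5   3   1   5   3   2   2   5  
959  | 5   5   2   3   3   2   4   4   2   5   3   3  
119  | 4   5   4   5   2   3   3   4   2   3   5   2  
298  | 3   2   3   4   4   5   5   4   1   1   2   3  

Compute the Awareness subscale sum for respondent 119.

Respondent 119 raw: 4, 5, 4, 5, 2, 3, 3, 4, 2, 3, 5, 2.
Awareness items: 1, 2, 3, 5, 6, 8, 9, 10, 11, 12.
Reverse-coded (reverse-coded value = 6 − response):
  item 1: 4
  item 2: 5
  item 3: 4
  item 5: 2
  item 6: 6 − 3 = 3
  item 8: 6 − 4 = 2
  item 9: 6 − 2 = 4
  item 10: 6 − 3 = 3
  item 11: 6 − 5 = 1
  item 12: 2
Sum = 4 + 5 + 4 + 2 + 3 + 2 + 4 + 3 + 1 + 2 = 30

30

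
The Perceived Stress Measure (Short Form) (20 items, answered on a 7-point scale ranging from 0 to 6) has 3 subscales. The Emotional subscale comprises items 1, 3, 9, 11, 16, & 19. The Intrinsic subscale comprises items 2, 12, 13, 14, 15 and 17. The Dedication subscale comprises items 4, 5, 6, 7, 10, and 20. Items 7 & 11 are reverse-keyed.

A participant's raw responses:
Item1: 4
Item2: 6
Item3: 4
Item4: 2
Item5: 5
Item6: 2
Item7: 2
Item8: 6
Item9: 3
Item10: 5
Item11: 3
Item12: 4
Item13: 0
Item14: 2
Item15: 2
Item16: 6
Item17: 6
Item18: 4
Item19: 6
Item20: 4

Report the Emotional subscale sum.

Emotional items: 1, 3, 9, 11, 16, 19.
Of these, item 11 is reverse-keyed; on a 0–6 scale, reversed = 6 − raw.
  item 1: 4
  item 3: 4
  item 9: 3
  item 11: 6 − 3 = 3
  item 16: 6
  item 19: 6
Sum = 4 + 4 + 3 + 3 + 6 + 6 = 26

26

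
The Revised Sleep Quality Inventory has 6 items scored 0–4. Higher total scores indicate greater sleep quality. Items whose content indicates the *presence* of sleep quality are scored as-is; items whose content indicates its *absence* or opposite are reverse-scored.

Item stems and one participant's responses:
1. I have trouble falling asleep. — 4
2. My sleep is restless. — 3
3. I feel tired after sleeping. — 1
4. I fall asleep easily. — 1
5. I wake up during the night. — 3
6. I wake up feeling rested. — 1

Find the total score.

7

Items 1, 2, 3, 5 describe the absence/opposite of sleep quality → reverse-score.
reverse-coded value = 4 − response.
  item 1: 4 − 4 = 0
  item 2: 4 − 3 = 1
  item 3: 4 − 1 = 3
  item 4: 1
  item 5: 4 − 3 = 1
  item 6: 1
Total = 0 + 1 + 3 + 1 + 1 + 1 = 7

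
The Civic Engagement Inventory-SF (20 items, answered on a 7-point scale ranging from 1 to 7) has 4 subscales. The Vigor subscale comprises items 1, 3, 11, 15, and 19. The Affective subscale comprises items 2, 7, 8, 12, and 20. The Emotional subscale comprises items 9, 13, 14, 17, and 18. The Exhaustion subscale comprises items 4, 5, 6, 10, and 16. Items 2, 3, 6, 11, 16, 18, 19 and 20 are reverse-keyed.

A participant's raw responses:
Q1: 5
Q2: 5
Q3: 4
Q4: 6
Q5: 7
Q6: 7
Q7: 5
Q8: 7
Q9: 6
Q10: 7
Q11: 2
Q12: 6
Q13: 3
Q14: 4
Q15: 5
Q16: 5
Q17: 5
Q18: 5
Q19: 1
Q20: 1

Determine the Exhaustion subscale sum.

Exhaustion items: 4, 5, 6, 10, 16.
Of these, items 6 & 16 are reverse-keyed; reversed = (1+7) − raw = 8 − raw.
  item 4: 6
  item 5: 7
  item 6: 8 − 7 = 1
  item 10: 7
  item 16: 8 − 5 = 3
Sum = 6 + 7 + 1 + 7 + 3 = 24

24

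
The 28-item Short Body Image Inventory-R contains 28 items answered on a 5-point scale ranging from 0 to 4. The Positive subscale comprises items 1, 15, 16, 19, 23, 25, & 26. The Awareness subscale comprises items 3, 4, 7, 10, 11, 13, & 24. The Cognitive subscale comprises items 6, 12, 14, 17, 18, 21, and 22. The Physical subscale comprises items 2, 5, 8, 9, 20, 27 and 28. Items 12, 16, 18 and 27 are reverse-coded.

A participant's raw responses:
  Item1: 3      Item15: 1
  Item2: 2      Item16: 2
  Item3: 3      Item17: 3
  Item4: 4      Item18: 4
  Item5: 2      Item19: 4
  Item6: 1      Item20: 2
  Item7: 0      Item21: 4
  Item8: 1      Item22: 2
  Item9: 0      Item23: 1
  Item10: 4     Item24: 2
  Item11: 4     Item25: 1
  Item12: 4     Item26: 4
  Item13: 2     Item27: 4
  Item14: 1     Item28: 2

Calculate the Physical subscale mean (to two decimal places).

Physical items: 2, 5, 8, 9, 20, 27, 28.
Of these, item 27 is reverse-coded; reverse-coded value = 4 − response.
  item 2: 2
  item 5: 2
  item 8: 1
  item 9: 0
  item 20: 2
  item 27: 4 − 4 = 0
  item 28: 2
Sum = 2 + 2 + 1 + 0 + 2 + 0 + 2 = 9
Mean = 9 / 7 = 1.29

1.29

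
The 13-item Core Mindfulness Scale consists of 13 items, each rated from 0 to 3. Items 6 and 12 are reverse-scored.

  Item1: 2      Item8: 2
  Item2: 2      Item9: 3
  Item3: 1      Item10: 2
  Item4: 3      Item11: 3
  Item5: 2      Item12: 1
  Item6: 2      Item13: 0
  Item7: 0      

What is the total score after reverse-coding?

23

Apply reverse scoring (reverse-coded value = 3 − response):
  item 6: 3 − 2 = 1
  item 12: 3 − 1 = 2
Scored responses: 2, 2, 1, 3, 2, 1, 0, 2, 3, 2, 3, 2, 0
Total = 2 + 2 + 1 + 3 + 2 + 1 + 0 + 2 + 3 + 2 + 3 + 2 + 0 = 23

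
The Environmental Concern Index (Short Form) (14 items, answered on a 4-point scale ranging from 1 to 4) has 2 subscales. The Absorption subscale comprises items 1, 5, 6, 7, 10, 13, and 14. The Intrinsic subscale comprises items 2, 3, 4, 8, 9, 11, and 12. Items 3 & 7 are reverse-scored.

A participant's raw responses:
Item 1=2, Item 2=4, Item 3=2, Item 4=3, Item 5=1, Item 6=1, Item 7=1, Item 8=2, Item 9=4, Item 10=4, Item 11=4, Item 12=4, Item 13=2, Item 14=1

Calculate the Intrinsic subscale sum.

24

Intrinsic items: 2, 3, 4, 8, 9, 11, 12.
Of these, item 3 is reverse-scored; reverse-coded value = 5 − response.
  item 2: 4
  item 3: 5 − 2 = 3
  item 4: 3
  item 8: 2
  item 9: 4
  item 11: 4
  item 12: 4
Sum = 4 + 3 + 3 + 2 + 4 + 4 + 4 = 24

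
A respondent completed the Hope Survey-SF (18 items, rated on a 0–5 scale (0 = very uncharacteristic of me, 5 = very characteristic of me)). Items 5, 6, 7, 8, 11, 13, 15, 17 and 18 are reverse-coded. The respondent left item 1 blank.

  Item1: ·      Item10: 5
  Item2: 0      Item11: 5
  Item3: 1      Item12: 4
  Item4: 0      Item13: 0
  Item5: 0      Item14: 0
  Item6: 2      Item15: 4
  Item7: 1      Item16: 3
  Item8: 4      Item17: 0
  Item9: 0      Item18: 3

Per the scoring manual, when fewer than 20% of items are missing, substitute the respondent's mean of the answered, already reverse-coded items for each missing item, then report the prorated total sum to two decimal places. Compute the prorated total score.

41.29

Reverse-coded (on a 0–5 scale, reversed = 5 − raw):
  item 5: 5 − 0 = 5
  item 6: 5 − 2 = 3
  item 7: 5 − 1 = 4
  item 8: 5 − 4 = 1
  item 11: 5 − 5 = 0
  item 13: 5 − 0 = 5
  item 15: 5 − 4 = 1
  item 17: 5 − 0 = 5
  item 18: 5 − 3 = 2
Completed scored items (17 of 18): 0, 1, 0, 5, 3, 4, 1, 0, 5, 0, 4, 5, 0, 1, 3, 5, 2; sum = 39.
Person mean = 39 / 17 ≈ 2.2941
Prorated total = (39 / 17) × 18 = 41.29 (to 2 dp)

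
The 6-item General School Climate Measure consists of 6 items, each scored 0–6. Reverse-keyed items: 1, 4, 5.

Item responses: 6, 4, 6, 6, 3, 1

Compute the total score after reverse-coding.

14

Raw sum = 26. Reverse-keyed items: 1, 4, 5; their raw sum = 15.
Each reversal replaces raw with 6 − raw, changing the total by 6 − 2·raw per item.
Total = 26 + 3·6 − 2·15 = 26 + 18 − 30 = 14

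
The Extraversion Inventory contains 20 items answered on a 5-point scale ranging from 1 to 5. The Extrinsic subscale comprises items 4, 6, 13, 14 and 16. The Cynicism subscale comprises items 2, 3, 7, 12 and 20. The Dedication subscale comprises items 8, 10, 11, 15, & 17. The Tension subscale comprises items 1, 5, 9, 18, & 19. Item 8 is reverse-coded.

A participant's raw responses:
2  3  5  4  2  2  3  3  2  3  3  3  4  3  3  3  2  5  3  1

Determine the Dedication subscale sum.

Dedication items: 8, 10, 11, 15, 17.
Of these, item 8 is reverse-coded; on a 1–5 scale, reversed = 6 − raw.
  item 8: 6 − 3 = 3
  item 10: 3
  item 11: 3
  item 15: 3
  item 17: 2
Sum = 3 + 3 + 3 + 3 + 2 = 14

14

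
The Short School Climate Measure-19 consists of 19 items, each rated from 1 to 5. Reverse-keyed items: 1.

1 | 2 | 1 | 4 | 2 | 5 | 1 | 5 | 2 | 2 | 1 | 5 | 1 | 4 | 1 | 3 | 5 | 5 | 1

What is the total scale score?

55

Reversing item 1 with 6 − raw:
Total = (6−1) + 2 + 1 + 4 + 2 + 5 + 1 + 5 + 2 + 2 + 1 + 5 + 1 + 4 + 1 + 3 + 5 + 5 + 1
      = 5 + 2 + 1 + 4 + 2 + 5 + 1 + 5 + 2 + 2 + 1 + 5 + 1 + 4 + 1 + 3 + 5 + 5 + 1 = 55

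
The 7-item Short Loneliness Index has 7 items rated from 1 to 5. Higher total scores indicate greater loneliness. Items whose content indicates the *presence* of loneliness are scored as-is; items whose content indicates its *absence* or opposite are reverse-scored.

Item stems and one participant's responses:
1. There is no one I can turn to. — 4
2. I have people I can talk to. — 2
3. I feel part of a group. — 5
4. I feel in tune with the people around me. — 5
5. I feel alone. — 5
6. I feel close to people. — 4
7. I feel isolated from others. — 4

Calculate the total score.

21

Items 2, 3, 4, 6 describe the absence/opposite of loneliness → reverse-score.
reverse-coded value = 6 − response.
  item 1: 4
  item 2: 6 − 2 = 4
  item 3: 6 − 5 = 1
  item 4: 6 − 5 = 1
  item 5: 5
  item 6: 6 − 4 = 2
  item 7: 4
Total = 4 + 4 + 1 + 1 + 5 + 2 + 4 = 21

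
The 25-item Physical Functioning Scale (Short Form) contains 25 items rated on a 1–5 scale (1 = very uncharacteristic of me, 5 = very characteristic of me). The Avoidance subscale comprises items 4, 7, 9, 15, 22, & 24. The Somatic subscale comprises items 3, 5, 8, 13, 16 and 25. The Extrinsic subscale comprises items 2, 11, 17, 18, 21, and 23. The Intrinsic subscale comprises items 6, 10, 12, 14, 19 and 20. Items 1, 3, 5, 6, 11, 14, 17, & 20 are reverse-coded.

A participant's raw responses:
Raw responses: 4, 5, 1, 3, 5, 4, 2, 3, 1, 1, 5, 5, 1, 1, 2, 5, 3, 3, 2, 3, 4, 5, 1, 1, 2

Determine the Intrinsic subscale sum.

Intrinsic items: 6, 10, 12, 14, 19, 20.
Of these, items 6, 14 and 20 are reverse-coded; reverse-coded value = 6 − response.
  item 6: 6 − 4 = 2
  item 10: 1
  item 12: 5
  item 14: 6 − 1 = 5
  item 19: 2
  item 20: 6 − 3 = 3
Sum = 2 + 1 + 5 + 5 + 2 + 3 = 18

18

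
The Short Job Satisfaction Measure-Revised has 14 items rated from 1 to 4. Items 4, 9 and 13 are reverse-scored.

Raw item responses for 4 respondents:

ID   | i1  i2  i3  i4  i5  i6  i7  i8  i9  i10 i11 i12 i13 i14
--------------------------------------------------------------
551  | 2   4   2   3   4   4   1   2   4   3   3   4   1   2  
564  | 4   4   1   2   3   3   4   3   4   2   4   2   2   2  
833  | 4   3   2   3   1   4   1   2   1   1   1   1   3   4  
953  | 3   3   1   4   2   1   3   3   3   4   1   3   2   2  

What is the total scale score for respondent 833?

32

Respondent 833 raw: 4, 3, 2, 3, 1, 4, 1, 2, 1, 1, 1, 1, 3, 4.
Reverse-coded (reversed = (1+4) − raw = 5 − raw):
  item 1: 4
  item 2: 3
  item 3: 2
  item 4: 5 − 3 = 2
  item 5: 1
  item 6: 4
  item 7: 1
  item 8: 2
  item 9: 5 − 1 = 4
  item 10: 1
  item 11: 1
  item 12: 1
  item 13: 5 − 3 = 2
  item 14: 4
Sum = 4 + 3 + 2 + 2 + 1 + 4 + 1 + 2 + 4 + 1 + 1 + 1 + 2 + 4 = 32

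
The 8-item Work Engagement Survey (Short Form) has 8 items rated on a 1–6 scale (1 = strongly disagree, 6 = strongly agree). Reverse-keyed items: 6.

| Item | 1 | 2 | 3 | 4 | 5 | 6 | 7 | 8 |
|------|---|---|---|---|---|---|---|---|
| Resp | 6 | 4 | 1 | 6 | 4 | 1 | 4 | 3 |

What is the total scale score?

Reversing item 6 with 7 − raw:
Total = 6 + 4 + 1 + 6 + 4 + (7−1) + 4 + 3
      = 6 + 4 + 1 + 6 + 4 + 6 + 4 + 3 = 34

34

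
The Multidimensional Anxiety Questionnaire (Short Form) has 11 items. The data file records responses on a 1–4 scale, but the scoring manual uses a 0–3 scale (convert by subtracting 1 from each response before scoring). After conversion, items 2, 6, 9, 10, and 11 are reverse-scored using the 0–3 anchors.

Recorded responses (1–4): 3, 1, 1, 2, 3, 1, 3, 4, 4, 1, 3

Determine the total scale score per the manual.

20

Convert to 0–3: 2, 0, 0, 1, 2, 0, 2, 3, 3, 0, 2
Reverse-coded (on a 0–3 scale, reversed = 3 − raw):
  item 2: 3 − 0 = 3
  item 6: 3 − 0 = 3
  item 9: 3 − 3 = 0
  item 10: 3 − 0 = 3
  item 11: 3 − 2 = 1
Scored: 2, 3, 0, 1, 2, 3, 2, 3, 0, 3, 1
Total = 20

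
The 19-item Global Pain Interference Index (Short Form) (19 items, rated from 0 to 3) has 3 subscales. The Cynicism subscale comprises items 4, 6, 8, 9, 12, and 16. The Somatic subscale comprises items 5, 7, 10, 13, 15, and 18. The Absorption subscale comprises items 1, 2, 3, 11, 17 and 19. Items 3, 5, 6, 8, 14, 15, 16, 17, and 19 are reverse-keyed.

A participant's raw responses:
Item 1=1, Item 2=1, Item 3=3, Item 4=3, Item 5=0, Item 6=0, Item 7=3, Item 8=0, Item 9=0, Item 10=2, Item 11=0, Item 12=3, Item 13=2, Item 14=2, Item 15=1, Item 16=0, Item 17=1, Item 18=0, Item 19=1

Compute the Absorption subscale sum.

6

Absorption items: 1, 2, 3, 11, 17, 19.
Of these, items 3, 17 and 19 are reverse-keyed; reversed = (0+3) − raw = 3 − raw.
  item 1: 1
  item 2: 1
  item 3: 3 − 3 = 0
  item 11: 0
  item 17: 3 − 1 = 2
  item 19: 3 − 1 = 2
Sum = 1 + 1 + 0 + 0 + 2 + 2 = 6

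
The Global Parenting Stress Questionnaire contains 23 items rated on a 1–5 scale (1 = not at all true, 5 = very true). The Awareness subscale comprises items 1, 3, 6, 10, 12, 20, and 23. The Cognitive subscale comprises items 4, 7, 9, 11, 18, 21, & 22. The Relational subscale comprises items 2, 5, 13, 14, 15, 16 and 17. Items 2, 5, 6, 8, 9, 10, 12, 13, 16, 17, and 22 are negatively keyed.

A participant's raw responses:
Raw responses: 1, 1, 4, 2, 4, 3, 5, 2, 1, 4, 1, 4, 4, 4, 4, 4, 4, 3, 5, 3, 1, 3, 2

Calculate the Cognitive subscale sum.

Cognitive items: 4, 7, 9, 11, 18, 21, 22.
Of these, items 9 and 22 are negatively keyed; reversed = (1+5) − raw = 6 − raw.
  item 4: 2
  item 7: 5
  item 9: 6 − 1 = 5
  item 11: 1
  item 18: 3
  item 21: 1
  item 22: 6 − 3 = 3
Sum = 2 + 5 + 5 + 1 + 3 + 1 + 3 = 20

20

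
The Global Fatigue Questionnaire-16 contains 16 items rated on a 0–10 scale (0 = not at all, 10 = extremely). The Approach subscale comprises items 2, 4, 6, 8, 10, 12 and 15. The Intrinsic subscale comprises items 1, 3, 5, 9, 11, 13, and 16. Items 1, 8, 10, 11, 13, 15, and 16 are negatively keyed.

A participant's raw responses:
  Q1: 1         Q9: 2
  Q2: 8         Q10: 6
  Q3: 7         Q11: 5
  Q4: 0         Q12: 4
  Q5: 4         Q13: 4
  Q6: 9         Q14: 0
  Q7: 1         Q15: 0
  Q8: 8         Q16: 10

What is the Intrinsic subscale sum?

Intrinsic items: 1, 3, 5, 9, 11, 13, 16.
Of these, items 1, 11, 13 and 16 are negatively keyed; reversed = (0+10) − raw = 10 − raw.
  item 1: 10 − 1 = 9
  item 3: 7
  item 5: 4
  item 9: 2
  item 11: 10 − 5 = 5
  item 13: 10 − 4 = 6
  item 16: 10 − 10 = 0
Sum = 9 + 7 + 4 + 2 + 5 + 6 + 0 = 33

33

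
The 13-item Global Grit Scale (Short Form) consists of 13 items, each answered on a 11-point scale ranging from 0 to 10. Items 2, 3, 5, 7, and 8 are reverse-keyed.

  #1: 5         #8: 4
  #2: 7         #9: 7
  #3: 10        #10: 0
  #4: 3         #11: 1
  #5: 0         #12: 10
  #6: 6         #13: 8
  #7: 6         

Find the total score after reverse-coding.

Apply reverse scoring (on a 0–10 scale, reversed = 10 − raw):
  item 2: 10 − 7 = 3
  item 3: 10 − 10 = 0
  item 5: 10 − 0 = 10
  item 7: 10 − 6 = 4
  item 8: 10 − 4 = 6
After reverse-coding: 5, 3, 0, 3, 10, 6, 4, 6, 7, 0, 1, 10, 8
Total = 5 + 3 + 0 + 3 + 10 + 6 + 4 + 6 + 7 + 0 + 1 + 10 + 8 = 63

63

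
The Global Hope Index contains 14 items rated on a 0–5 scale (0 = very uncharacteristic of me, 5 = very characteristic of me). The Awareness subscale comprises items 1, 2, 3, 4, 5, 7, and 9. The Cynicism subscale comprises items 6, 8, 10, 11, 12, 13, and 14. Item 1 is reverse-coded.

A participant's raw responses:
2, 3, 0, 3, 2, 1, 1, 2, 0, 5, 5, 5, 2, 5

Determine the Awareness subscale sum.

12

Awareness items: 1, 2, 3, 4, 5, 7, 9.
Of these, item 1 is reverse-coded; reverse-coded value = 5 − response.
  item 1: 5 − 2 = 3
  item 2: 3
  item 3: 0
  item 4: 3
  item 5: 2
  item 7: 1
  item 9: 0
Sum = 3 + 3 + 0 + 3 + 2 + 1 + 0 = 12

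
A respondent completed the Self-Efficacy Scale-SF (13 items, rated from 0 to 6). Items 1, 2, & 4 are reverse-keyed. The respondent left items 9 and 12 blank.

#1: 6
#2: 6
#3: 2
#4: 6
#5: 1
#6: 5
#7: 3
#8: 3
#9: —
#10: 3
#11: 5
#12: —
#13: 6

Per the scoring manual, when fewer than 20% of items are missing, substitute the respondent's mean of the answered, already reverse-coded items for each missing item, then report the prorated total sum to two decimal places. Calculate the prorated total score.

Reverse-coded (on a 0–6 scale, reversed = 6 − raw):
  item 1: 6 − 6 = 0
  item 2: 6 − 6 = 0
  item 4: 6 − 6 = 0
Completed scored items (11 of 13): 0, 0, 2, 0, 1, 5, 3, 3, 3, 5, 6; sum = 28.
Person mean = 28 / 11 ≈ 2.5455
Prorated total = (28 / 11) × 13 = 33.09 (to 2 dp)

33.09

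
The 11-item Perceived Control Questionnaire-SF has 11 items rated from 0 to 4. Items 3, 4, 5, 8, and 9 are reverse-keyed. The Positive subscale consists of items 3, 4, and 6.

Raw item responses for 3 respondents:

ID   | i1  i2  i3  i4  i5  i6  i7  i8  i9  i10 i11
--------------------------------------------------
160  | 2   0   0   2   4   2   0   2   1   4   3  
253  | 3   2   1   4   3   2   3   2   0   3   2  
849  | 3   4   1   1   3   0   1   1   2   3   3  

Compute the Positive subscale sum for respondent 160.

Respondent 160 raw: 2, 0, 0, 2, 4, 2, 0, 2, 1, 4, 3.
Positive items: 3, 4, 6.
Reverse-coded (reverse-coded value = 4 − response):
  item 3: 4 − 0 = 4
  item 4: 4 − 2 = 2
  item 6: 2
Sum = 4 + 2 + 2 = 8

8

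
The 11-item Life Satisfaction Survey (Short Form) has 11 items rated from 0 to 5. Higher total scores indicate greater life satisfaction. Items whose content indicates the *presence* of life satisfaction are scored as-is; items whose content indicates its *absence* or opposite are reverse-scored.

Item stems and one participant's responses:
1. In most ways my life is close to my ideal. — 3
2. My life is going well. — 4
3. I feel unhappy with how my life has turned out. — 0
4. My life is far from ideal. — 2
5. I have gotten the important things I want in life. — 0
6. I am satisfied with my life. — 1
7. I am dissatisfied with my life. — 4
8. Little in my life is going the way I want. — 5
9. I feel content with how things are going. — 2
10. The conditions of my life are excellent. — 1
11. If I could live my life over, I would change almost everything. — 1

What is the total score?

24

Items 3, 4, 7, 8, 11 describe the absence/opposite of life satisfaction → reverse-score.
reversed = (0+5) − raw = 5 − raw.
  item 1: 3
  item 2: 4
  item 3: 5 − 0 = 5
  item 4: 5 − 2 = 3
  item 5: 0
  item 6: 1
  item 7: 5 − 4 = 1
  item 8: 5 − 5 = 0
  item 9: 2
  item 10: 1
  item 11: 5 − 1 = 4
Total = 3 + 4 + 5 + 3 + 0 + 1 + 1 + 0 + 2 + 1 + 4 = 24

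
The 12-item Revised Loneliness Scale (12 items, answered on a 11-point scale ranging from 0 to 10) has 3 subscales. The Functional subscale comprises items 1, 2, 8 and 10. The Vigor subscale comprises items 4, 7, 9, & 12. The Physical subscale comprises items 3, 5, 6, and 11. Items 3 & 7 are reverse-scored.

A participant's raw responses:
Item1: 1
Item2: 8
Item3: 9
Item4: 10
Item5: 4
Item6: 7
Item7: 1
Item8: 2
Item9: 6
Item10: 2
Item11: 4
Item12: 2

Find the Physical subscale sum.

16

Physical items: 3, 5, 6, 11.
Of these, item 3 is reverse-scored; reversed = (0+10) − raw = 10 − raw.
  item 3: 10 − 9 = 1
  item 5: 4
  item 6: 7
  item 11: 4
Sum = 1 + 4 + 7 + 4 = 16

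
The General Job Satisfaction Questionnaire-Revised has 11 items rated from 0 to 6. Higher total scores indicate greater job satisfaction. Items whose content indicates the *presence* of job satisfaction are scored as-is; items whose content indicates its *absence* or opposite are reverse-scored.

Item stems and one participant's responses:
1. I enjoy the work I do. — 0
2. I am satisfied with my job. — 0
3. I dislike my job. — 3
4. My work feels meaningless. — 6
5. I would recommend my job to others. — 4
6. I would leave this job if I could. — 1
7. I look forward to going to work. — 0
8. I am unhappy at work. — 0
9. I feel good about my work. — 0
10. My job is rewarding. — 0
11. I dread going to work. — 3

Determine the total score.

Items 3, 4, 6, 8, 11 describe the absence/opposite of job satisfaction → reverse-score.
on a 0–6 scale, reversed = 6 − raw.
  item 1: 0
  item 2: 0
  item 3: 6 − 3 = 3
  item 4: 6 − 6 = 0
  item 5: 4
  item 6: 6 − 1 = 5
  item 7: 0
  item 8: 6 − 0 = 6
  item 9: 0
  item 10: 0
  item 11: 6 − 3 = 3
Total = 0 + 0 + 3 + 0 + 4 + 5 + 0 + 6 + 0 + 0 + 3 = 21

21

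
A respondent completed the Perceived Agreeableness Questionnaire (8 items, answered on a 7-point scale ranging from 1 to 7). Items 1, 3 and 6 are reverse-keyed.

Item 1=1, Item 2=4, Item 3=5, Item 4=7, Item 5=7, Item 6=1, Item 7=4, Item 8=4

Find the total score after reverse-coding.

Apply reverse scoring (on a 1–7 scale, reversed = 8 − raw):
  item 1: 8 − 1 = 7
  item 3: 8 − 5 = 3
  item 6: 8 − 1 = 7
Scored items: 7, 4, 3, 7, 7, 7, 4, 4
Total = 7 + 4 + 3 + 7 + 7 + 7 + 4 + 4 = 43

43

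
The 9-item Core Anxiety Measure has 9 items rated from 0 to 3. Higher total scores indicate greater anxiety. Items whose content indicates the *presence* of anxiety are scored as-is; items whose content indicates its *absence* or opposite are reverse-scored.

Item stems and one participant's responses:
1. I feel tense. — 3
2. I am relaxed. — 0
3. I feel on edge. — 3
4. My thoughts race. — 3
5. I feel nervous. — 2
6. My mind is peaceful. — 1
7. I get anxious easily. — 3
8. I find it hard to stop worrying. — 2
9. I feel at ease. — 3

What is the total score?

21

Items 2, 6, 9 describe the absence/opposite of anxiety → reverse-score.
reverse-coded value = 3 − response.
  item 1: 3
  item 2: 3 − 0 = 3
  item 3: 3
  item 4: 3
  item 5: 2
  item 6: 3 − 1 = 2
  item 7: 3
  item 8: 2
  item 9: 3 − 3 = 0
Total = 3 + 3 + 3 + 3 + 2 + 2 + 3 + 2 + 0 = 21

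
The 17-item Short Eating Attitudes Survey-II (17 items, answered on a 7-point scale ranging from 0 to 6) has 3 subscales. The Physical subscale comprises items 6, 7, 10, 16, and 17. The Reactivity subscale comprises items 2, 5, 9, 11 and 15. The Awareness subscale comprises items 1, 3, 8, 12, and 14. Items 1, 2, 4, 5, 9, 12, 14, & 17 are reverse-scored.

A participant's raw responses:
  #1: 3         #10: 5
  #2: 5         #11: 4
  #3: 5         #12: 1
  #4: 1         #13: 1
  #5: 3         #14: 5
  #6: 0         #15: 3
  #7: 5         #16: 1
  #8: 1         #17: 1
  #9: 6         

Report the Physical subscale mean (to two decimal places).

3.20

Physical items: 6, 7, 10, 16, 17.
Of these, item 17 is reverse-scored; reversed = (0+6) − raw = 6 − raw.
  item 6: 0
  item 7: 5
  item 10: 5
  item 16: 1
  item 17: 6 − 1 = 5
Sum = 0 + 5 + 5 + 1 + 5 = 16
Mean = 16 / 5 = 3.20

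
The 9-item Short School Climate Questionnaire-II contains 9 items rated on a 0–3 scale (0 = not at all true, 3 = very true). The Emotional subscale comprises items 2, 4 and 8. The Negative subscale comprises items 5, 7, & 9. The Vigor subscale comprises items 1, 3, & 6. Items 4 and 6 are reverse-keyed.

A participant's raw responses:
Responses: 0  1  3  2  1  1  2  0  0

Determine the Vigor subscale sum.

5

Vigor items: 1, 3, 6.
Of these, item 6 is reverse-keyed; on a 0–3 scale, reversed = 3 − raw.
  item 1: 0
  item 3: 3
  item 6: 3 − 1 = 2
Sum = 0 + 3 + 2 = 5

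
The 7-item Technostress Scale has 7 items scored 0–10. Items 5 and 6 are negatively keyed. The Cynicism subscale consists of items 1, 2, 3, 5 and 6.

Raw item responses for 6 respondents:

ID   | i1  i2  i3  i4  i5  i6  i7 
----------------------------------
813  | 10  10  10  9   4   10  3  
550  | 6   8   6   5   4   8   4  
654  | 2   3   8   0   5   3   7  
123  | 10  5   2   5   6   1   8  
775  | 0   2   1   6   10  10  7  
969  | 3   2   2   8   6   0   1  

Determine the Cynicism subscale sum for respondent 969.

21

Respondent 969 raw: 3, 2, 2, 8, 6, 0, 1.
Cynicism items: 1, 2, 3, 5, 6.
Reverse-coded (reverse-coded value = 10 − response):
  item 1: 3
  item 2: 2
  item 3: 2
  item 5: 10 − 6 = 4
  item 6: 10 − 0 = 10
Sum = 3 + 2 + 2 + 4 + 10 = 21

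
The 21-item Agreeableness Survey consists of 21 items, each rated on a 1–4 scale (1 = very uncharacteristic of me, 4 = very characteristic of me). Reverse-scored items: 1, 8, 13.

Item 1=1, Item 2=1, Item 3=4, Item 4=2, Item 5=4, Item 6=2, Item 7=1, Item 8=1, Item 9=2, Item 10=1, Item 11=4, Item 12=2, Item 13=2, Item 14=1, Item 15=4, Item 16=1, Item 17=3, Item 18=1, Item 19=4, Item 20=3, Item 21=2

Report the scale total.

53

Reverse-coded items (on a 1–4 scale, reversed = 5 − raw):
  item 1: 5 − 1 = 4
  item 8: 5 − 1 = 4
  item 13: 5 − 2 = 3
After reverse-coding: 4, 1, 4, 2, 4, 2, 1, 4, 2, 1, 4, 2, 3, 1, 4, 1, 3, 1, 4, 3, 2
Total = 4 + 1 + 4 + 2 + 4 + 2 + 1 + 4 + 2 + 1 + 4 + 2 + 3 + 1 + 4 + 1 + 3 + 1 + 4 + 3 + 2 = 53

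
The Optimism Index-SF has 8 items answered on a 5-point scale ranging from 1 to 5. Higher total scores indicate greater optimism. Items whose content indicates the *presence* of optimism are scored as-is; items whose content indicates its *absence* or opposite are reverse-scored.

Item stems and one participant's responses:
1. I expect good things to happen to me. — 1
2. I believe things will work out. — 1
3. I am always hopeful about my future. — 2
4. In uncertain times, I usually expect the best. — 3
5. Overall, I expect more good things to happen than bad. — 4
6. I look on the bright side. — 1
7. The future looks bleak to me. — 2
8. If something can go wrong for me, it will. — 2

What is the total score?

Items 7, 8 describe the absence/opposite of optimism → reverse-score.
on a 1–5 scale, reversed = 6 − raw.
  item 1: 1
  item 2: 1
  item 3: 2
  item 4: 3
  item 5: 4
  item 6: 1
  item 7: 6 − 2 = 4
  item 8: 6 − 2 = 4
Total = 1 + 1 + 2 + 3 + 4 + 1 + 4 + 4 = 20

20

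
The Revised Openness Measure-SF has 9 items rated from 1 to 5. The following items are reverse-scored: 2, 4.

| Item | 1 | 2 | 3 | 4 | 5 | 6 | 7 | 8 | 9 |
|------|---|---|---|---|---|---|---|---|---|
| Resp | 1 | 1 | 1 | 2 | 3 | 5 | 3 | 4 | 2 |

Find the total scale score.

Reverse-scored items use 6 − raw:
  item 2: 6 − 1 = 5
  item 4: 6 − 2 = 4
Scored items: 1, 5, 1, 4, 3, 5, 3, 4, 2
Total = 1 + 5 + 1 + 4 + 3 + 5 + 3 + 4 + 2 = 28

28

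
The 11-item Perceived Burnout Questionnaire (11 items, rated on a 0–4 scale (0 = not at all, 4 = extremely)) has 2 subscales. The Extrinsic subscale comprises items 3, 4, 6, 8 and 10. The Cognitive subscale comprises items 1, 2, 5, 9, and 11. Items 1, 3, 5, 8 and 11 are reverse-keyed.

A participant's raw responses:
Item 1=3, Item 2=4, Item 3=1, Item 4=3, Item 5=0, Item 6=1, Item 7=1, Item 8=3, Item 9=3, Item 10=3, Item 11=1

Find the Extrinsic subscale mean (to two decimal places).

Extrinsic items: 3, 4, 6, 8, 10.
Of these, items 3 & 8 are reverse-keyed; reversed = (0+4) − raw = 4 − raw.
  item 3: 4 − 1 = 3
  item 4: 3
  item 6: 1
  item 8: 4 − 3 = 1
  item 10: 3
Sum = 3 + 3 + 1 + 1 + 3 = 11
Mean = 11 / 5 = 2.20

2.20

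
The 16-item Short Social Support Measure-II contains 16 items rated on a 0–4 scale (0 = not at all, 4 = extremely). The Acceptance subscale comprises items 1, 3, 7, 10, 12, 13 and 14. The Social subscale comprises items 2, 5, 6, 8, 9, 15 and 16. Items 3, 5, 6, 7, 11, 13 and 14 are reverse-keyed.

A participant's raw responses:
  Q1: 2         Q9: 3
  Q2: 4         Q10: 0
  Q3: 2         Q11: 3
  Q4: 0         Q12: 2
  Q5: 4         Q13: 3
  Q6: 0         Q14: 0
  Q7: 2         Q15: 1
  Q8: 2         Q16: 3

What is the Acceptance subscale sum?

13

Acceptance items: 1, 3, 7, 10, 12, 13, 14.
Of these, items 3, 7, 13, and 14 are reverse-keyed; reverse-coded value = 4 − response.
  item 1: 2
  item 3: 4 − 2 = 2
  item 7: 4 − 2 = 2
  item 10: 0
  item 12: 2
  item 13: 4 − 3 = 1
  item 14: 4 − 0 = 4
Sum = 2 + 2 + 2 + 0 + 2 + 1 + 4 = 13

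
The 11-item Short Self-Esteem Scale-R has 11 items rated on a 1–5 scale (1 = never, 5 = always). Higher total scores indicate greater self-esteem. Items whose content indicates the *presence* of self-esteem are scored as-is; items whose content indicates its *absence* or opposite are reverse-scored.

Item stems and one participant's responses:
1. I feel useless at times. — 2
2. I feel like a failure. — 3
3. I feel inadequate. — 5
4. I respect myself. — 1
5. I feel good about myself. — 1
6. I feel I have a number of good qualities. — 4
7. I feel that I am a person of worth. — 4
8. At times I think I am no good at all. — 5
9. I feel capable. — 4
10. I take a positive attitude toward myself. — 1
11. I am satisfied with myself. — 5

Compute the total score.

Items 1, 2, 3, 8 describe the absence/opposite of self-esteem → reverse-score.
on a 1–5 scale, reversed = 6 − raw.
  item 1: 6 − 2 = 4
  item 2: 6 − 3 = 3
  item 3: 6 − 5 = 1
  item 4: 1
  item 5: 1
  item 6: 4
  item 7: 4
  item 8: 6 − 5 = 1
  item 9: 4
  item 10: 1
  item 11: 5
Total = 4 + 3 + 1 + 1 + 1 + 4 + 4 + 1 + 4 + 1 + 5 = 29

29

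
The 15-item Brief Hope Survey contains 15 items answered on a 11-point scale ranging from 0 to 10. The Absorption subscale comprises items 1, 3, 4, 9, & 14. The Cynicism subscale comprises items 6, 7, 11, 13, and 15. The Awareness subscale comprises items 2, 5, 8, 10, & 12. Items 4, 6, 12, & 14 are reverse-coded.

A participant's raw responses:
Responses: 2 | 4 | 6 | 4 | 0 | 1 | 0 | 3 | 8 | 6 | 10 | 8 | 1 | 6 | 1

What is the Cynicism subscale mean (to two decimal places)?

Cynicism items: 6, 7, 11, 13, 15.
Of these, item 6 is reverse-coded; reverse-coded value = 10 − response.
  item 6: 10 − 1 = 9
  item 7: 0
  item 11: 10
  item 13: 1
  item 15: 1
Sum = 9 + 0 + 10 + 1 + 1 = 21
Mean = 21 / 5 = 4.20

4.20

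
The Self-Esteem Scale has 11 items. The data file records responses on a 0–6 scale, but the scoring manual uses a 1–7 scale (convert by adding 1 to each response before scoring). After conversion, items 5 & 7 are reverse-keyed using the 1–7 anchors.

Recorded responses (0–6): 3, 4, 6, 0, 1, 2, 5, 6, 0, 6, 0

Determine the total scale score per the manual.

44

Convert to 1–7: 4, 5, 7, 1, 2, 3, 6, 7, 1, 7, 1
Reverse-coded (on a 1–7 scale, reversed = 8 − raw):
  item 5: 8 − 2 = 6
  item 7: 8 − 6 = 2
Scored: 4, 5, 7, 1, 6, 3, 2, 7, 1, 7, 1
Total = 44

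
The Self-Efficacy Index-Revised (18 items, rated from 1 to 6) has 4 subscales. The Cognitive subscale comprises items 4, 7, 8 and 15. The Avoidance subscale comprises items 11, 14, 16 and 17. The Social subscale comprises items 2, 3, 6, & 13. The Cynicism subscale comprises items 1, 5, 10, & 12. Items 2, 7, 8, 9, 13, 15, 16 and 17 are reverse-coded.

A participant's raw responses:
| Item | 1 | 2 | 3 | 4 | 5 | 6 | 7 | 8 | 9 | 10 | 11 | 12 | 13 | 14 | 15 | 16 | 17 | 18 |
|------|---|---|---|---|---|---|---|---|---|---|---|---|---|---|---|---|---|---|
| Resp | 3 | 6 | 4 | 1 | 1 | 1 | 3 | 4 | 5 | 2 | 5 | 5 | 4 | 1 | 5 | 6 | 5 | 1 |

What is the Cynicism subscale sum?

Cynicism items: 1, 5, 10, 12.
  item 1: 3
  item 5: 1
  item 10: 2
  item 12: 5
Sum = 3 + 1 + 2 + 5 = 11

11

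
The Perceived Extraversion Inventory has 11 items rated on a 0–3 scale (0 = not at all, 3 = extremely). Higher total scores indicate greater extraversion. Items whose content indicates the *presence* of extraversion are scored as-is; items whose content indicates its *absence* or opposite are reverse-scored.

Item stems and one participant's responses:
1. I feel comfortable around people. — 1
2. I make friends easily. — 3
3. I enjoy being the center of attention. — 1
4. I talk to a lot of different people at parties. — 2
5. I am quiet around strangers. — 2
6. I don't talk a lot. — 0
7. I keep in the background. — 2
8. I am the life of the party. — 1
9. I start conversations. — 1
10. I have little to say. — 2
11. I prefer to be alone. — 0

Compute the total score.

Items 5, 6, 7, 10, 11 describe the absence/opposite of extraversion → reverse-score.
on a 0–3 scale, reversed = 3 − raw.
  item 1: 1
  item 2: 3
  item 3: 1
  item 4: 2
  item 5: 3 − 2 = 1
  item 6: 3 − 0 = 3
  item 7: 3 − 2 = 1
  item 8: 1
  item 9: 1
  item 10: 3 − 2 = 1
  item 11: 3 − 0 = 3
Total = 1 + 3 + 1 + 2 + 1 + 3 + 1 + 1 + 1 + 1 + 3 = 18

18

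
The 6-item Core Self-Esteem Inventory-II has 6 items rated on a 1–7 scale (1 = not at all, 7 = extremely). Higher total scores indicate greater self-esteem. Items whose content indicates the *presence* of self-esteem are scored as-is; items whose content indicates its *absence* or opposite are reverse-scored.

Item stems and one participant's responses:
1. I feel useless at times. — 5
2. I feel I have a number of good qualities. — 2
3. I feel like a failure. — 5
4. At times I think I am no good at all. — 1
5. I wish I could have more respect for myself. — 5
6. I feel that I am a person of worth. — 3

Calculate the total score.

Items 1, 3, 4, 5 describe the absence/opposite of self-esteem → reverse-score.
reverse-coded value = 8 − response.
  item 1: 8 − 5 = 3
  item 2: 2
  item 3: 8 − 5 = 3
  item 4: 8 − 1 = 7
  item 5: 8 − 5 = 3
  item 6: 3
Total = 3 + 2 + 3 + 7 + 3 + 3 = 21

21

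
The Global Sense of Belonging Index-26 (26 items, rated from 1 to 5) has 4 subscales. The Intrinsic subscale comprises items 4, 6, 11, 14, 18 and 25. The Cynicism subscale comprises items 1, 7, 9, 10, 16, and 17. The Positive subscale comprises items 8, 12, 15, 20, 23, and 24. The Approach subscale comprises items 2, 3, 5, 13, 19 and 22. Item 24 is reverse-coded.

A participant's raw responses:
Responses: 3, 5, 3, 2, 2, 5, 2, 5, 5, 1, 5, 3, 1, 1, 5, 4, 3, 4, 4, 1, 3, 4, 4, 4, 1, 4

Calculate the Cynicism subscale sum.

Cynicism items: 1, 7, 9, 10, 16, 17.
  item 1: 3
  item 7: 2
  item 9: 5
  item 10: 1
  item 16: 4
  item 17: 3
Sum = 3 + 2 + 5 + 1 + 4 + 3 = 18

18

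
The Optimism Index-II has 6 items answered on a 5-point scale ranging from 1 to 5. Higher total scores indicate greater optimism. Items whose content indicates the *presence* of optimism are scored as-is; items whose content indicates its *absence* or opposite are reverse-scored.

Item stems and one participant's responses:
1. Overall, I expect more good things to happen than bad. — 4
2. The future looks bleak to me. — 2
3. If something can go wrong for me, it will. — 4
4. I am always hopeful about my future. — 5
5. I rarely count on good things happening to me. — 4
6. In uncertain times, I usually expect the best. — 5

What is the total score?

Items 2, 3, 5 describe the absence/opposite of optimism → reverse-score.
reverse-coded value = 6 − response.
  item 1: 4
  item 2: 6 − 2 = 4
  item 3: 6 − 4 = 2
  item 4: 5
  item 5: 6 − 4 = 2
  item 6: 5
Total = 4 + 4 + 2 + 5 + 2 + 5 = 22

22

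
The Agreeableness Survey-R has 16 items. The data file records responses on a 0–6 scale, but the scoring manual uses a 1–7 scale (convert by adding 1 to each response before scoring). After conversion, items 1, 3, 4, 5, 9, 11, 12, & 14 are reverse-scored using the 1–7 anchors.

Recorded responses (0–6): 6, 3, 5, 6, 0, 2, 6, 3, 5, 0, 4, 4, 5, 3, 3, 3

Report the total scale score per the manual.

56

Convert to 1–7: 7, 4, 6, 7, 1, 3, 7, 4, 6, 1, 5, 5, 6, 4, 4, 4
Reverse-coded (reversed = (1+7) − raw = 8 − raw):
  item 1: 8 − 7 = 1
  item 3: 8 − 6 = 2
  item 4: 8 − 7 = 1
  item 5: 8 − 1 = 7
  item 9: 8 − 6 = 2
  item 11: 8 − 5 = 3
  item 12: 8 − 5 = 3
  item 14: 8 − 4 = 4
Scored: 1, 4, 2, 1, 7, 3, 7, 4, 2, 1, 3, 3, 6, 4, 4, 4
Total = 56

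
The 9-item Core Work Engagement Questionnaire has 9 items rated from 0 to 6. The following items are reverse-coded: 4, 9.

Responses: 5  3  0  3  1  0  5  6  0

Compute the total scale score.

29

Raw sum = 23. Reverse-coded items: 4, 9; their raw sum = 3.
Each reversal replaces raw with 6 − raw, changing the total by 6 − 2·raw per item.
Total = 23 + 2·6 − 2·3 = 23 + 12 − 6 = 29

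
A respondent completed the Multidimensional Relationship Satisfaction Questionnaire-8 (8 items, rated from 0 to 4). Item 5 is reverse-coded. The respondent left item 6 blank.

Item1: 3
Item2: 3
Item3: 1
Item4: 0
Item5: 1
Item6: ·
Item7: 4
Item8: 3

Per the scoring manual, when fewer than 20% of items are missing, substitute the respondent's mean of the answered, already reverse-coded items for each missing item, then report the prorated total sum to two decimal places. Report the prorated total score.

19.43

Reverse-coded (reversed = (0+4) − raw = 4 − raw):
  item 5: 4 − 1 = 3
Completed scored items (7 of 8): 3, 3, 1, 0, 3, 4, 3; sum = 17.
Person mean = 17 / 7 ≈ 2.4286
Prorated total = (17 / 7) × 8 = 19.43 (to 2 dp)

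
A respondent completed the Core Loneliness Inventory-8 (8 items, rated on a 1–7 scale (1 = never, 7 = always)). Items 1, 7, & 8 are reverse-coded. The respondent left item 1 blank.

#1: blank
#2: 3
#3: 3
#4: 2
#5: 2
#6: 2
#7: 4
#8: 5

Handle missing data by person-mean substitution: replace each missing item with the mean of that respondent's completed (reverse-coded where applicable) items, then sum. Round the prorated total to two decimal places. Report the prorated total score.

21.71

Reverse-coded (on a 1–7 scale, reversed = 8 − raw):
  item 7: 8 − 4 = 4
  item 8: 8 − 5 = 3
Completed scored items (7 of 8): 3, 3, 2, 2, 2, 4, 3; sum = 19.
Person mean = 19 / 7 ≈ 2.7143
Prorated total = (19 / 7) × 8 = 21.71 (to 2 dp)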